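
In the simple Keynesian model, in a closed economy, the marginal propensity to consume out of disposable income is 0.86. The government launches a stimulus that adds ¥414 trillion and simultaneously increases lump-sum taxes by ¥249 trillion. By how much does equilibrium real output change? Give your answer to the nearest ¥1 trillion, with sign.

+¥1,428 trillion

Expenditure multiplier = 1/(1 − MPC) = 1/(1 − 0.86) = 1/0.14 ≈ 7.143.
ΔG contributes k·ΔG = (+¥414 trillion) / 0.14 ≈ +¥2,957.1 trillion.
ΔT of +¥249 trillion changes first-round spending by −c·ΔT = −¥214.14 trillion, contributing k·(−c·ΔT) = (−¥214.14 trillion) / 0.14 ≈ −¥1,529.6 trillion.
Net ΔY = k(ΔG − c·ΔT) = (+¥199.86 trillion) / 0.14 ≈ +¥1,428 trillion.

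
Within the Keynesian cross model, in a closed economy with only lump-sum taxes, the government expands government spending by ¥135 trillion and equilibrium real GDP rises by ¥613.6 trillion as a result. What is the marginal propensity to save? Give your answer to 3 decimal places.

0.220

Implied spending multiplier k = ΔY/ΔG = 613.6/135 ≈ 4.5452.
Since k = 1/(1 − MPC), MPC = 1 − 1/k = 1 − ΔG/ΔY = 1 − 135/613.6 ≈ 0.780.
MPS = 1 − MPC = 0.220.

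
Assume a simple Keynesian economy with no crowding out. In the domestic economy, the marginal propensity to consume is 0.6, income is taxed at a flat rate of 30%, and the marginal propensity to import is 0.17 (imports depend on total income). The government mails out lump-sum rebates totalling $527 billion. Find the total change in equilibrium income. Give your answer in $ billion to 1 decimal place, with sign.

A lump-sum tax change of −$527 billion shifts disposable income by +$527 billion; first-round consumption changes by −c × ΔT = −0.6 × (−$527 billion) = +$316.2 billion.
Expenditure multiplier = 1/(1 − c(1−t) + m) = 1/(1 − 0.6×0.7 + 0.17) = 1/0.75 ≈ 1.333.
The tax multiplier is −c × k = −0.8, so ΔY = k × (−c·ΔT) = (+$316.2 billion) / 0.75 = +$421.6 billion.

+$421.6 billion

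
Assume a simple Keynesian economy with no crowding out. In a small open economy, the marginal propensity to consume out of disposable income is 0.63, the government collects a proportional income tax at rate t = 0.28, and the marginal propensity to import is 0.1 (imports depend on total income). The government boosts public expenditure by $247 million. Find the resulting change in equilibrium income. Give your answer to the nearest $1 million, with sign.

Spending multiplier = 1/(1 − c(1−t) + m) = 1/(1 − 0.63×0.72 + 0.1) = 1/0.6464 ≈ 1.547.
ΔY = k × ΔG = (+$247 million) / 0.6464 ≈ +$382 million.

+$382 million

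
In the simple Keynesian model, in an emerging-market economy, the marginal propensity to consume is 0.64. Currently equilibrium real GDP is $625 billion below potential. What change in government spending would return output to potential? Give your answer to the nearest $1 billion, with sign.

+$225 billion

Spending multiplier = 1/(1 − MPC) = 1/(1 − 0.64) = 1/0.36 ≈ 2.778.
Need ΔY = +$625 billion, so ΔG = ΔY/k = (+$625 billion) × 0.36 = +$225 billion.
The government should increase government spending by $225 billion.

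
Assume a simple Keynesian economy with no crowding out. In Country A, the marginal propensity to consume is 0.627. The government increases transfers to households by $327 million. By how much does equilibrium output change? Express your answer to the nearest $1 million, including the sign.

The transfer change shifts disposable income by +$327 million, so first-round consumption changes by c·ΔTR = 0.627 × (+$327 million) = +$205.029 million.
Expenditure multiplier = 1/(1 − MPC) = 1/(1 − 0.627) = 1/0.373 ≈ 2.681.
The transfer multiplier is c × k ≈ 1.681, so ΔY = k × (c·ΔTR) = (+$205.029 million) / 0.373 ≈ +$550 million.

+$550 million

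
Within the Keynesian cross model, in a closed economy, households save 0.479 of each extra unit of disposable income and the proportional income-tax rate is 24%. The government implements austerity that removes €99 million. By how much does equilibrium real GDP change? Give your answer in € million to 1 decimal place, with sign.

MPC = 1 − MPS = 1 − 0.479 = 0.521.
Spending multiplier = 1/(1 − c(1−t)) = 1/(1 − 0.521×0.76) = 1/0.60404 ≈ 1.656.
ΔY = k × ΔG = (−€99 million) / 0.60404 ≈ −€163.9 million.

−€163.9 million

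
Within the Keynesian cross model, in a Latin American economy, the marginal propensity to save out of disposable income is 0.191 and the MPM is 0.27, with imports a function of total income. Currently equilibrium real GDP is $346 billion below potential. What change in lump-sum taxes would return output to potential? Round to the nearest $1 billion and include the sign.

−$197 billion

MPC = 1 − MPS = 1 − 0.191 = 0.809.
Spending multiplier = 1/(1 − c + m) = 1/(1 − 0.809 + 0.27) = 1/0.461 ≈ 2.169.
Tax multiplier = −c·k = −0.809/0.461 ≈ −1.755. Need ΔY = +$346 billion, so ΔT = ΔY/(−c·k) = −(+$346 billion) × 0.461 / 0.809 ≈ −$197 billion.
The government should cut lump-sum taxes by $197 billion.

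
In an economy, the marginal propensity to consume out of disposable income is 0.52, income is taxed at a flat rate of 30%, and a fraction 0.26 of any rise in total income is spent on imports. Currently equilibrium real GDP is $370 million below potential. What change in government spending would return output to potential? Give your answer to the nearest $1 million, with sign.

+$332 million

Spending multiplier = 1/(1 − c(1−t) + m) = 1/(1 − 0.52×0.7 + 0.26) = 1/0.896 ≈ 1.116.
Need ΔY = +$370 million, so ΔG = ΔY/k = (+$370 million) × 0.896 ≈ +$332 million.
The government should increase government spending by $332 million.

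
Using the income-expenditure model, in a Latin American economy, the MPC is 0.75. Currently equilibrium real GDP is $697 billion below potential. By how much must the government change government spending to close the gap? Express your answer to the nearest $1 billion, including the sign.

+$174 billion

Spending multiplier = 1/(1 − MPC) = 1/(1 − 0.75) = 1/0.25 = 4.
Need ΔY = +$697 billion, so ΔG = ΔY/k = (+$697 billion) × 0.25 ≈ +$174 billion.
The government should increase government spending by $174 billion.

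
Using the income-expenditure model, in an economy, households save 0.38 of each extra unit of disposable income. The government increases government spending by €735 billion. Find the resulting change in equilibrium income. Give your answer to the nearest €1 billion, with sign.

+€1,934 billion

MPC = 1 − MPS = 1 − 0.38 = 0.62.
Spending multiplier = 1/(1 − MPC) = 1/(1 − 0.62) = 1/0.38 ≈ 2.632.
ΔY = k × ΔG = (+€735 billion) / 0.38 ≈ +€1,934 billion.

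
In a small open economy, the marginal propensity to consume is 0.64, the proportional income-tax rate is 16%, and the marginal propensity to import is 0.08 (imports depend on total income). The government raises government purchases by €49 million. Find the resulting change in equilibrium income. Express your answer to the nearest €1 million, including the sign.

+€90 million

Government-spending multiplier = 1/(1 − c(1−t) + m) = 1/(1 − 0.64×0.84 + 0.08) = 1/0.5424 ≈ 1.844.
ΔY = k × ΔG = (+€49 million) / 0.5424 ≈ +€90 million.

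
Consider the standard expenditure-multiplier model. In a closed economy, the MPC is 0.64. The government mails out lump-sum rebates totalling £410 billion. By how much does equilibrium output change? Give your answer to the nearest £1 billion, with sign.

A lump-sum tax change of −£410 billion shifts disposable income by +£410 billion; first-round consumption changes by −c × ΔT = −0.64 × (−£410 billion) = +£262.4 billion.
Expenditure multiplier = 1/(1 − MPC) = 1/(1 − 0.64) = 1/0.36 ≈ 2.778.
The tax multiplier is −c × k ≈ −1.778, so ΔY = k × (−c·ΔT) = (+£262.4 billion) / 0.36 ≈ +£729 billion.

+£729 billion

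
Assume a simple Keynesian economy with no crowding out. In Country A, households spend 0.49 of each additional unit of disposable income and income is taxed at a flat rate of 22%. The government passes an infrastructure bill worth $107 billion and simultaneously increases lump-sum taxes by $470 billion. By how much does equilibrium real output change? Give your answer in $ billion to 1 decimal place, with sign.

−$199.6 billion

Expenditure multiplier = 1/(1 − c(1−t)) = 1/(1 − 0.49×0.78) = 1/0.6178 ≈ 1.619.
ΔG contributes k·ΔG = (+$107 billion) / 0.6178 ≈ +$173.2 billion.
ΔT of +$470 billion changes first-round spending by −c·ΔT = −$230.3 billion, contributing k·(−c·ΔT) = (−$230.3 billion) / 0.6178 ≈ −$372.8 billion.
Net ΔY = k(ΔG − c·ΔT) = (−$123.3 billion) / 0.6178 ≈ −$199.6 billion.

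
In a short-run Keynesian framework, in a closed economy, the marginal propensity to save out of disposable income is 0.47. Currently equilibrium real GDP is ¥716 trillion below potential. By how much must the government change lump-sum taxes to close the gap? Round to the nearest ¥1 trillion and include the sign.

−¥635 trillion

MPC = 1 − MPS = 1 − 0.47 = 0.53.
Spending multiplier = 1/(1 − MPC) = 1/(1 − 0.53) = 1/0.47 ≈ 2.128.
Tax multiplier = −c·k = −0.53/0.47 ≈ −1.128. Need ΔY = +¥716 trillion, so ΔT = ΔY/(−c·k) = −(+¥716 trillion) × 0.47 / 0.53 ≈ −¥635 trillion.
The government should cut lump-sum taxes by ¥635 trillion.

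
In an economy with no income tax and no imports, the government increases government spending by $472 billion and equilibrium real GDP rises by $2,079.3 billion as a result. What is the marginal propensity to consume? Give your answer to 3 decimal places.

Implied spending multiplier k = ΔY/ΔG = 2,079.3/472 ≈ 4.4053.
Since k = 1/(1 − MPC), MPC = 1 − 1/k = 1 − ΔG/ΔY = 1 − 472/2,079.3 ≈ 0.773.

0.773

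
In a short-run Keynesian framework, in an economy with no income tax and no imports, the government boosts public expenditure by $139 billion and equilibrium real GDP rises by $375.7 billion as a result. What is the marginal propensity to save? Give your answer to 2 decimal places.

0.37

Implied spending multiplier k = ΔY/ΔG = 375.7/139 ≈ 2.7029.
Since k = 1/(1 − MPC), MPC = 1 − 1/k = 1 − ΔG/ΔY = 1 − 139/375.7 ≈ 0.63.
MPS = 1 − MPC = 0.37.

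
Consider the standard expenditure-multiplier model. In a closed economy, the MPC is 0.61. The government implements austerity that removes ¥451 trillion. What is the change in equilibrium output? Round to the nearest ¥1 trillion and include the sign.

Expenditure multiplier = 1/(1 − MPC) = 1/(1 − 0.61) = 1/0.39 ≈ 2.564.
ΔY = k × ΔG = (−¥451 trillion) / 0.39 ≈ −¥1,156 trillion.

−¥1,156 trillion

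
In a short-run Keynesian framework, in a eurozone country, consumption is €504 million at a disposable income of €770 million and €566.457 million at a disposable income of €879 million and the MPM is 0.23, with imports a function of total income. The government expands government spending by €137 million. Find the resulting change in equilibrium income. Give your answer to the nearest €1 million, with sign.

+€209 million

MPC = ΔC/ΔYd = (566.457 − 504)/(879 − 770) = 62.457/109 = 0.573.
Spending multiplier = 1/(1 − c + m) = 1/(1 − 0.573 + 0.23) = 1/0.657 ≈ 1.522.
ΔY = k × ΔG = (+€137 million) / 0.657 ≈ +€209 million.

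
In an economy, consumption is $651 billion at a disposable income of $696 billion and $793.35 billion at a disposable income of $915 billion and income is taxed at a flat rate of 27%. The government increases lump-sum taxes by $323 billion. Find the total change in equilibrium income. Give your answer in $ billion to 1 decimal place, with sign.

MPC = ΔC/ΔYd = (793.35 − 651)/(915 − 696) = 142.35/219 = 0.65.
A lump-sum tax change of +$323 billion shifts disposable income by −$323 billion; first-round consumption changes by −c × ΔT = −0.65 × (+$323 billion) = −$209.95 billion.
Expenditure multiplier = 1/(1 − c(1−t)) = 1/(1 − 0.65×0.73) = 1/0.5255 ≈ 1.903.
The tax multiplier is −c × k ≈ −1.237, so ΔY = k × (−c·ΔT) = (−$209.95 billion) / 0.5255 ≈ −$399.5 billion.

−$399.5 billion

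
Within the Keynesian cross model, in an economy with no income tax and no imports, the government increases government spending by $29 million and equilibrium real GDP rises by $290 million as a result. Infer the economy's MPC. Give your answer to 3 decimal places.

Implied spending multiplier k = ΔY/ΔG = 290/29 = 10.
Since k = 1/(1 − MPC), MPC = 1 − 1/k = 1 − ΔG/ΔY = 1 − 29/290 = 0.900.

0.900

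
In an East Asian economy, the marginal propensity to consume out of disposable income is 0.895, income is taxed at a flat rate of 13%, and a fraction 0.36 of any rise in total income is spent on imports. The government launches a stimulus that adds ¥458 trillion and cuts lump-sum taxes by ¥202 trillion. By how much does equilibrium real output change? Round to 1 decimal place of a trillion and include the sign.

+¥1,098.8 trillion

Expenditure multiplier = 1/(1 − c(1−t) + m) = 1/(1 − 0.895×0.87 + 0.36) = 1/0.58135 ≈ 1.72.
ΔG contributes k·ΔG = (+¥458 trillion) / 0.58135 ≈ +¥787.8 trillion.
ΔT of −¥202 trillion changes first-round spending by −c·ΔT = +¥180.79 trillion, contributing k·(−c·ΔT) = (+¥180.79 trillion) / 0.58135 ≈ +¥311 trillion.
Net ΔY = k(ΔG − c·ΔT) = (+¥638.79 trillion) / 0.58135 ≈ +¥1,098.8 trillion.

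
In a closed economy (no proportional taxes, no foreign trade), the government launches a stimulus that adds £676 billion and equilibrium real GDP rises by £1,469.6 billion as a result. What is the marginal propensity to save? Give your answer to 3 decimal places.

0.460

Implied spending multiplier k = ΔY/ΔG = 1,469.6/676 ≈ 2.174.
Since k = 1/(1 − MPC), MPC = 1 − 1/k = 1 − ΔG/ΔY = 1 − 676/1,469.6 ≈ 0.540.
MPS = 1 − MPC = 0.460.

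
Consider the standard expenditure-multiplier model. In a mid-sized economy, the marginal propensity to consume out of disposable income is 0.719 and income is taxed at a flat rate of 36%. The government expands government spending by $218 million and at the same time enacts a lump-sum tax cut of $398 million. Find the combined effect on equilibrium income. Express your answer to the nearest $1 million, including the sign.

Expenditure multiplier = 1/(1 − c(1−t)) = 1/(1 − 0.719×0.64) = 1/0.53984 ≈ 1.852.
ΔG contributes k·ΔG = (+$218 million) / 0.53984 ≈ +$403.8 million.
ΔT of −$398 million changes first-round spending by −c·ΔT = +$286.162 million, contributing k·(−c·ΔT) = (+$286.162 million) / 0.53984 ≈ +$530.1 million.
Net ΔY = k(ΔG − c·ΔT) = (+$504.162 million) / 0.53984 ≈ +$934 million.

+$934 million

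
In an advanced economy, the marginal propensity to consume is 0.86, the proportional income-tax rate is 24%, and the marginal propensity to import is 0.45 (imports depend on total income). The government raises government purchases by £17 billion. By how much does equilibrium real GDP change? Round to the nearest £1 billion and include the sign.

Government-spending multiplier = 1/(1 − c(1−t) + m) = 1/(1 − 0.86×0.76 + 0.45) = 1/0.7964 ≈ 1.256.
ΔY = k × ΔG = (+£17 billion) / 0.7964 ≈ +£21 billion.

+£21 billion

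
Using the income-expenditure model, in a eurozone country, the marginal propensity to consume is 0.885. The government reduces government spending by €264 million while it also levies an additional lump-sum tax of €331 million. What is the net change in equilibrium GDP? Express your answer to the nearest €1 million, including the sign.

Expenditure multiplier = 1/(1 − MPC) = 1/(1 − 0.885) = 1/0.115 ≈ 8.696.
ΔG contributes k·ΔG = (−€264 million) / 0.115 ≈ −€2,295.7 million.
ΔT of +€331 million changes first-round spending by −c·ΔT = −€292.935 million, contributing k·(−c·ΔT) = (−€292.935 million) / 0.115 ≈ −€2,547.3 million.
Net ΔY = k(ΔG − c·ΔT) = (−€556.935 million) / 0.115 ≈ −€4,843 million.

−€4,843 million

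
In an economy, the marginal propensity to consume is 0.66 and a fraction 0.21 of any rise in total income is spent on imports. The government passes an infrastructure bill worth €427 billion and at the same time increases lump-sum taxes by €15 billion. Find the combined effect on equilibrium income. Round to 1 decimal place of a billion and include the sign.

Expenditure multiplier = 1/(1 − c + m) = 1/(1 − 0.66 + 0.21) = 1/0.55 ≈ 1.818.
ΔG contributes k·ΔG = (+€427 billion) / 0.55 ≈ +€776.4 billion.
ΔT of +€15 billion changes first-round spending by −c·ΔT = −€9.9 billion, contributing k·(−c·ΔT) = (−€9.9 billion) / 0.55 = −€18 billion.
Net ΔY = k(ΔG − c·ΔT) = (+€417.1 billion) / 0.55 ≈ +€758.4 billion.

+€758.4 billion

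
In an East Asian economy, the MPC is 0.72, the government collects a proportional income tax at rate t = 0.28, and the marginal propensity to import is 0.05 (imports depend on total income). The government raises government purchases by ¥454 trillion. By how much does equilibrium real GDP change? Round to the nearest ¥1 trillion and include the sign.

Government-spending multiplier = 1/(1 − c(1−t) + m) = 1/(1 − 0.72×0.72 + 0.05) = 1/0.5316 ≈ 1.881.
ΔY = k × ΔG = (+¥454 trillion) / 0.5316 ≈ +¥854 trillion.

+¥854 trillion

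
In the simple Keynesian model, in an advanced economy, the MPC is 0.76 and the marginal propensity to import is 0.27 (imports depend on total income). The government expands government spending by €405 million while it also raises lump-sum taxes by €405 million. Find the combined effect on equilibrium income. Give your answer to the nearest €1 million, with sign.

+€191 million

Expenditure multiplier = 1/(1 − c + m) = 1/(1 − 0.76 + 0.27) = 1/0.51 ≈ 1.961.
ΔG contributes k·ΔG = (+€405 million) / 0.51 ≈ +€794.1 million.
ΔT of +€405 million changes first-round spending by −c·ΔT = −€307.8 million, contributing k·(−c·ΔT) = (−€307.8 million) / 0.51 ≈ −€603.5 million.
Net ΔY = k(ΔG − c·ΔT) = (+€97.2 million) / 0.51 ≈ +€191 million.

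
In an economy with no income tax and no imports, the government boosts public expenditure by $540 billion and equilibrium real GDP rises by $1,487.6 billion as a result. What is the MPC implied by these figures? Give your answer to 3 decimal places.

0.637

Implied spending multiplier k = ΔY/ΔG = 1,487.6/540 ≈ 2.7548.
Since k = 1/(1 − MPC), MPC = 1 − 1/k = 1 − ΔG/ΔY = 1 − 540/1,487.6 ≈ 0.637.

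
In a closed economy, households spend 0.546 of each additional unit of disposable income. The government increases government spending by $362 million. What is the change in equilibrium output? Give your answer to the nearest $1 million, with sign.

+$797 million

Spending multiplier = 1/(1 − MPC) = 1/(1 − 0.546) = 1/0.454 ≈ 2.203.
ΔY = k × ΔG = (+$362 million) / 0.454 ≈ +$797 million.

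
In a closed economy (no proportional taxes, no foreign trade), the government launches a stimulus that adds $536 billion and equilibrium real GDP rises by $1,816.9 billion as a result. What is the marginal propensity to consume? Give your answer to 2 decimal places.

0.70

Implied spending multiplier k = ΔY/ΔG = 1,816.9/536 ≈ 3.3897.
Since k = 1/(1 − MPC), MPC = 1 − 1/k = 1 − ΔG/ΔY = 1 − 536/1,816.9 ≈ 0.70.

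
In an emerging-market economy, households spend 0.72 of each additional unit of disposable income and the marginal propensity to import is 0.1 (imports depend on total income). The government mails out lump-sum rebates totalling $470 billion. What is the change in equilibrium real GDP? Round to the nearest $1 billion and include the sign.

A lump-sum tax change of −$470 billion shifts disposable income by +$470 billion; first-round consumption changes by −c × ΔT = −0.72 × (−$470 billion) = +$338.4 billion.
Expenditure multiplier = 1/(1 − c + m) = 1/(1 − 0.72 + 0.1) = 1/0.38 ≈ 2.632.
The tax multiplier is −c × k ≈ −1.895, so ΔY = k × (−c·ΔT) = (+$338.4 billion) / 0.38 ≈ +$891 billion.

+$891 billion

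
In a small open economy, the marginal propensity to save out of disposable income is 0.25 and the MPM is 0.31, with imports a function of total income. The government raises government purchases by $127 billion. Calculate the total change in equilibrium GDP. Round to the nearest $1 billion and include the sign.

MPC = 1 − MPS = 1 − 0.25 = 0.75.
Expenditure multiplier = 1/(1 − c + m) = 1/(1 − 0.75 + 0.31) = 1/0.56 ≈ 1.786.
ΔY = k × ΔG = (+$127 billion) / 0.56 ≈ +$227 billion.

+$227 billion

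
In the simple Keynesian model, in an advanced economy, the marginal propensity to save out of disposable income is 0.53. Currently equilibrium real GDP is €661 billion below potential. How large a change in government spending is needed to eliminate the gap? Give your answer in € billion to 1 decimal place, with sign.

MPC = 1 − MPS = 1 − 0.53 = 0.47.
Spending multiplier = 1/(1 − MPC) = 1/(1 − 0.47) = 1/0.53 ≈ 1.887.
Need ΔY = +€661 billion, so ΔG = ΔY/k = (+€661 billion) × 0.53 ≈ +€350.3 billion.
The government should increase government spending by €350.3 billion.

+€350.3 billion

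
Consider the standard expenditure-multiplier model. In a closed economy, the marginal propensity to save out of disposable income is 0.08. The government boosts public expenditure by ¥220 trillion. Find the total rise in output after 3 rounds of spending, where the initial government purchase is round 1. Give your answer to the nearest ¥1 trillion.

MPC = 1 − MPS = 1 − 0.08 = 0.92.
Round 1 adds ΔG = ¥220 trillion; each later round is MPC = 0.92 times the previous.
After 3 rounds: 220 + 202.4 + 186.208 = ΔG·(1 − c^3)/(1 − c) = 220 × (1 − 0.778688)/0.08 ≈ ¥609 trillion.

¥609 trillion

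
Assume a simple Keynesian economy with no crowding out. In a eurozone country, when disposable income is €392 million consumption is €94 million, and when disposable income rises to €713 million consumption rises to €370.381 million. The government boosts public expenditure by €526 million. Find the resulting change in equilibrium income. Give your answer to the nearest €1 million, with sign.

MPC = ΔC/ΔYd = (370.381 − 94)/(713 − 392) = 276.381/321 = 0.861.
Spending multiplier = 1/(1 − MPC) = 1/(1 − 0.861) = 1/0.139 ≈ 7.194.
ΔY = k × ΔG = (+€526 million) / 0.139 ≈ +€3,784 million.

+€3,784 million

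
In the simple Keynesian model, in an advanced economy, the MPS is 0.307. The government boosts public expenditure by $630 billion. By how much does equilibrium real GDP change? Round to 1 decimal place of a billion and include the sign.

MPC = 1 − MPS = 1 − 0.307 = 0.693.
Spending multiplier = 1/(1 − MPC) = 1/(1 − 0.693) = 1/0.307 ≈ 3.257.
ΔY = k × ΔG = (+$630 billion) / 0.307 ≈ +$2,052.1 billion.

+$2,052.1 billion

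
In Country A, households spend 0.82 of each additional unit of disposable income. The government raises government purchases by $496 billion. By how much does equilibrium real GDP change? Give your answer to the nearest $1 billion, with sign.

Government-spending multiplier = 1/(1 − MPC) = 1/(1 − 0.82) = 1/0.18 ≈ 5.556.
ΔY = k × ΔG = (+$496 billion) / 0.18 ≈ +$2,756 billion.

+$2,756 billion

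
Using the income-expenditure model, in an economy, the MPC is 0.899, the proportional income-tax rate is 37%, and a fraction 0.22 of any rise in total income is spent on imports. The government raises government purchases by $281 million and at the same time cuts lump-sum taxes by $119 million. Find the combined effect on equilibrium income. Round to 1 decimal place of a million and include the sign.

+$593.6 million

Expenditure multiplier = 1/(1 − c(1−t) + m) = 1/(1 − 0.899×0.63 + 0.22) = 1/0.65363 ≈ 1.53.
ΔG contributes k·ΔG = (+$281 million) / 0.65363 ≈ +$429.9 million.
ΔT of −$119 million changes first-round spending by −c·ΔT = +$106.981 million, contributing k·(−c·ΔT) = (+$106.981 million) / 0.65363 ≈ +$163.7 million.
Net ΔY = k(ΔG − c·ΔT) = (+$387.981 million) / 0.65363 ≈ +$593.6 million.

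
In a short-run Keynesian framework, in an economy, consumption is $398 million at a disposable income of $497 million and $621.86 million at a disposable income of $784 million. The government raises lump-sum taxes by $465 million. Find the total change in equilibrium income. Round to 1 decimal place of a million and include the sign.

−$1,648.6 million

MPC = ΔC/ΔYd = (621.86 − 398)/(784 − 497) = 223.86/287 = 0.78.
A lump-sum tax change of +$465 million shifts disposable income by −$465 million; first-round consumption changes by −c × ΔT = −0.78 × (+$465 million) = −$362.7 million.
Expenditure multiplier = 1/(1 − MPC) = 1/(1 − 0.78) = 1/0.22 ≈ 4.545.
The tax multiplier is −c × k ≈ −3.545, so ΔY = k × (−c·ΔT) = (−$362.7 million) / 0.22 ≈ −$1,648.6 million.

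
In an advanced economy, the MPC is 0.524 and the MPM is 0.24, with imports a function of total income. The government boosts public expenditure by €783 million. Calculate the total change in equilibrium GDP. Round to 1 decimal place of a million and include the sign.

Government-spending multiplier = 1/(1 − c + m) = 1/(1 − 0.524 + 0.24) = 1/0.716 ≈ 1.397.
ΔY = k × ΔG = (+€783 million) / 0.716 ≈ +€1,093.6 million.

+€1,093.6 million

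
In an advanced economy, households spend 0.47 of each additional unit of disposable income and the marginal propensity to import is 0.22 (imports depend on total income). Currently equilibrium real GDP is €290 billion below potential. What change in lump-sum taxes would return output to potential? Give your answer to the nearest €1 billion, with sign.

−€463 billion

Spending multiplier = 1/(1 − c + m) = 1/(1 − 0.47 + 0.22) = 1/0.75 ≈ 1.333.
Tax multiplier = −c·k = −0.47/0.75 ≈ −0.627. Need ΔY = +€290 billion, so ΔT = ΔY/(−c·k) = −(+€290 billion) × 0.75 / 0.47 ≈ −€463 billion.
The government should cut lump-sum taxes by €463 billion.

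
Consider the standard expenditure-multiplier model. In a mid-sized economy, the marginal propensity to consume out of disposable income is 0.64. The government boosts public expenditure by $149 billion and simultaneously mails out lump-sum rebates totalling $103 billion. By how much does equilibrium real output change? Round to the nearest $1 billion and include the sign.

+$597 billion

Expenditure multiplier = 1/(1 − MPC) = 1/(1 − 0.64) = 1/0.36 ≈ 2.778.
ΔG contributes k·ΔG = (+$149 billion) / 0.36 ≈ +$413.9 billion.
ΔT of −$103 billion changes first-round spending by −c·ΔT = +$65.92 billion, contributing k·(−c·ΔT) = (+$65.92 billion) / 0.36 ≈ +$183.1 billion.
Net ΔY = k(ΔG − c·ΔT) = (+$214.92 billion) / 0.36 = +$597 billion.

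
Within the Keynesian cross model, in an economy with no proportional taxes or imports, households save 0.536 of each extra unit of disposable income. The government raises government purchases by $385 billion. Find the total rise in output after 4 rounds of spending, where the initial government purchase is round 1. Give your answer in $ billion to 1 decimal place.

MPC = 1 − MPS = 1 − 0.536 = 0.464.
Round 1 adds ΔG = $385 billion; each later round is MPC = 0.464 times the previous.
After 4 rounds: 385 + 178.64 + 82.88896 + 38.46047744 = ΔG·(1 − c^4)/(1 − c) = 385 × (1 − 0.046352367616)/0.536 ≈ $685 billion.

$685.0 billion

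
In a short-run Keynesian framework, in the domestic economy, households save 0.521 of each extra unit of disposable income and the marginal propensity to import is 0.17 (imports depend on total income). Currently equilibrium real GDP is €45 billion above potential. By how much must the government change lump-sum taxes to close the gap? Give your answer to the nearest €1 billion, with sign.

MPC = 1 − MPS = 1 − 0.521 = 0.479.
Spending multiplier = 1/(1 − c + m) = 1/(1 − 0.479 + 0.17) = 1/0.691 ≈ 1.447.
Tax multiplier = −c·k = −0.479/0.691 ≈ −0.693. Need ΔY = −€45 billion, so ΔT = ΔY/(−c·k) = −(−€45 billion) × 0.691 / 0.479 ≈ +€65 billion.
The government should raise lump-sum taxes by €65 billion.

+€65 billion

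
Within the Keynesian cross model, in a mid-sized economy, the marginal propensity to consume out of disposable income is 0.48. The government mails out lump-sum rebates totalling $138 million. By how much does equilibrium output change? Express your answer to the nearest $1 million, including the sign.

A lump-sum tax change of −$138 million shifts disposable income by +$138 million; first-round consumption changes by −c × ΔT = −0.48 × (−$138 million) = +$66.24 million.
Expenditure multiplier = 1/(1 − MPC) = 1/(1 − 0.48) = 1/0.52 ≈ 1.923.
The tax multiplier is −c × k ≈ −0.923, so ΔY = k × (−c·ΔT) = (+$66.24 million) / 0.52 ≈ +$127 million.

+$127 million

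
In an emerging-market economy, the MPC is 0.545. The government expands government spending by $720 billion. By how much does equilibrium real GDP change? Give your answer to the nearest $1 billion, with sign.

Spending multiplier = 1/(1 − MPC) = 1/(1 − 0.545) = 1/0.455 ≈ 2.198.
ΔY = k × ΔG = (+$720 billion) / 0.455 ≈ +$1,582 billion.

+$1,582 billion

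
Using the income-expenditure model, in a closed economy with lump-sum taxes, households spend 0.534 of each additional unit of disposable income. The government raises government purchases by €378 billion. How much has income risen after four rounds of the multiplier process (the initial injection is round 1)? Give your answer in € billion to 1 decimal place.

Round 1 adds ΔG = €378 billion; each later round is MPC = 0.534 times the previous.
After 4 rounds: 378 + 201.852 + 107.788968 + 57.559308912 = ΔG·(1 − c^4)/(1 − c) = 378 × (1 − 0.081313944336)/0.466 ≈ €745.2 billion.

€745.2 billion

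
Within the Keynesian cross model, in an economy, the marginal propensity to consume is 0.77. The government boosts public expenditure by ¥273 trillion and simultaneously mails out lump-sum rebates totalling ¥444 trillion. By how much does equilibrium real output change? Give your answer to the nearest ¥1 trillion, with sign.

Expenditure multiplier = 1/(1 − MPC) = 1/(1 − 0.77) = 1/0.23 ≈ 4.348.
ΔG contributes k·ΔG = (+¥273 trillion) / 0.23 ≈ +¥1,187 trillion.
ΔT of −¥444 trillion changes first-round spending by −c·ΔT = +¥341.88 trillion, contributing k·(−c·ΔT) = (+¥341.88 trillion) / 0.23 ≈ +¥1,486.4 trillion.
Net ΔY = k(ΔG − c·ΔT) = (+¥614.88 trillion) / 0.23 ≈ +¥2,673 trillion.

+¥2,673 trillion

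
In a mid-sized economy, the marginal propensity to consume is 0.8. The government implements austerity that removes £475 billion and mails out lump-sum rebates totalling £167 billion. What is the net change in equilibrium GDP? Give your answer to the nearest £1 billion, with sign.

Expenditure multiplier = 1/(1 − MPC) = 1/(1 − 0.8) = 1/0.2 = 5.
ΔG contributes k·ΔG = (−£475 billion) / 0.2 = −£2,375 billion.
ΔT of −£167 billion changes first-round spending by −c·ΔT = +£133.6 billion, contributing k·(−c·ΔT) = (+£133.6 billion) / 0.2 = +£668 billion.
Net ΔY = k(ΔG − c·ΔT) = (−£341.4 billion) / 0.2 = −£1,707 billion.

−£1,707 billion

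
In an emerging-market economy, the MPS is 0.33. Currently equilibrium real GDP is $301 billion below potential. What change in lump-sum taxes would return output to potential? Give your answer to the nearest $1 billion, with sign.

MPC = 1 − MPS = 1 − 0.33 = 0.67.
Spending multiplier = 1/(1 − MPC) = 1/(1 − 0.67) = 1/0.33 ≈ 3.03.
Tax multiplier = −c·k = −0.67/0.33 ≈ −2.03. Need ΔY = +$301 billion, so ΔT = ΔY/(−c·k) = −(+$301 billion) × 0.33 / 0.67 ≈ −$148 billion.
The government should cut lump-sum taxes by $148 billion.

−$148 billion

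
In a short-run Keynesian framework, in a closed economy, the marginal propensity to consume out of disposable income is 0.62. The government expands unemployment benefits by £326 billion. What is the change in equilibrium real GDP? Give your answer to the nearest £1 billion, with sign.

The transfer change shifts disposable income by +£326 billion, so first-round consumption changes by c·ΔTR = 0.62 × (+£326 billion) = +£202.12 billion.
Expenditure multiplier = 1/(1 − MPC) = 1/(1 − 0.62) = 1/0.38 ≈ 2.632.
The transfer multiplier is c × k ≈ 1.632, so ΔY = k × (c·ΔTR) = (+£202.12 billion) / 0.38 ≈ +£532 billion.

+£532 billion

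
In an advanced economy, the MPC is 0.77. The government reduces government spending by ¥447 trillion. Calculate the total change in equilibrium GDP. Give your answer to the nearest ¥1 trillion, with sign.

−¥1,943 trillion

Expenditure multiplier = 1/(1 − MPC) = 1/(1 − 0.77) = 1/0.23 ≈ 4.348.
ΔY = k × ΔG = (−¥447 trillion) / 0.23 ≈ −¥1,943 trillion.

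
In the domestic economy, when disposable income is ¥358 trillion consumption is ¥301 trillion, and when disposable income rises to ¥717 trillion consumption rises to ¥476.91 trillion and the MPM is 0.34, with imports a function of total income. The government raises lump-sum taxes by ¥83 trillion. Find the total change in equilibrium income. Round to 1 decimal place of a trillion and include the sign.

MPC = ΔC/ΔYd = (476.91 − 301)/(717 − 358) = 175.91/359 = 0.49.
A lump-sum tax change of +¥83 trillion shifts disposable income by −¥83 trillion; first-round consumption changes by −c × ΔT = −0.49 × (+¥83 trillion) = −¥40.67 trillion.
Expenditure multiplier = 1/(1 − c + m) = 1/(1 − 0.49 + 0.34) = 1/0.85 ≈ 1.176.
The tax multiplier is −c × k ≈ −0.576, so ΔY = k × (−c·ΔT) = (−¥40.67 trillion) / 0.85 ≈ −¥47.8 trillion.

−¥47.8 trillion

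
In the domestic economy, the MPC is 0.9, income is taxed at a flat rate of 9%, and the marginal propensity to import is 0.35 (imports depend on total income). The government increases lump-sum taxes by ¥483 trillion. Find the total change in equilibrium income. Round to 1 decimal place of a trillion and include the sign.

−¥818.6 trillion

A lump-sum tax change of +¥483 trillion shifts disposable income by −¥483 trillion; first-round consumption changes by −c × ΔT = −0.9 × (+¥483 trillion) = −¥434.7 trillion.
Expenditure multiplier = 1/(1 − c(1−t) + m) = 1/(1 − 0.9×0.91 + 0.35) = 1/0.531 ≈ 1.883.
The tax multiplier is −c × k ≈ −1.695, so ΔY = k × (−c·ΔT) = (−¥434.7 trillion) / 0.531 ≈ −¥818.6 trillion.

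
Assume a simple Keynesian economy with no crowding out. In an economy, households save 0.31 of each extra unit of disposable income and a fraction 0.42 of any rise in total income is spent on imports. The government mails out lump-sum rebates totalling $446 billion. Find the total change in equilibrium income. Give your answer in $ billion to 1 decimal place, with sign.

+$421.6 billion

MPC = 1 − MPS = 1 − 0.31 = 0.69.
A lump-sum tax change of −$446 billion shifts disposable income by +$446 billion; first-round consumption changes by −c × ΔT = −0.69 × (−$446 billion) = +$307.74 billion.
Expenditure multiplier = 1/(1 − c + m) = 1/(1 − 0.69 + 0.42) = 1/0.73 ≈ 1.37.
The tax multiplier is −c × k ≈ −0.945, so ΔY = k × (−c·ΔT) = (+$307.74 billion) / 0.73 ≈ +$421.6 billion.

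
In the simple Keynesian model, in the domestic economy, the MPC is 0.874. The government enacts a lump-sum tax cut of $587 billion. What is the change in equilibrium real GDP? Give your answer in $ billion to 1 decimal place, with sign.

A lump-sum tax change of −$587 billion shifts disposable income by +$587 billion; first-round consumption changes by −c × ΔT = −0.874 × (−$587 billion) = +$513.038 billion.
Expenditure multiplier = 1/(1 − MPC) = 1/(1 − 0.874) = 1/0.126 ≈ 7.937.
The tax multiplier is −c × k ≈ −6.937, so ΔY = k × (−c·ΔT) = (+$513.038 billion) / 0.126 ≈ +$4,071.7 billion.

+$4,071.7 billion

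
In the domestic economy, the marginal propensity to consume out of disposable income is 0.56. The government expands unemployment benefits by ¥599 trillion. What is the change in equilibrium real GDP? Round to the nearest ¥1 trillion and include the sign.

+¥762 trillion

The transfer change shifts disposable income by +¥599 trillion, so first-round consumption changes by c·ΔTR = 0.56 × (+¥599 trillion) = +¥335.44 trillion.
Expenditure multiplier = 1/(1 − MPC) = 1/(1 − 0.56) = 1/0.44 ≈ 2.273.
The transfer multiplier is c × k ≈ 1.273, so ΔY = k × (c·ΔTR) = (+¥335.44 trillion) / 0.44 ≈ +¥762 trillion.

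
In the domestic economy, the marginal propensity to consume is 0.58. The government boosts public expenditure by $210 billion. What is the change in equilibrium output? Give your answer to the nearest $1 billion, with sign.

Expenditure multiplier = 1/(1 − MPC) = 1/(1 − 0.58) = 1/0.42 ≈ 2.381.
ΔY = k × ΔG = (+$210 billion) / 0.42 = +$500 billion.

+$500 billion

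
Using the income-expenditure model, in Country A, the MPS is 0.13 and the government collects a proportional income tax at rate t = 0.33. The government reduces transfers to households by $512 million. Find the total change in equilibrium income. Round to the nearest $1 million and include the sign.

−$1,068 million

MPC = 1 − MPS = 1 − 0.13 = 0.87.
The transfer change shifts disposable income by −$512 million, so first-round consumption changes by c·ΔTR = 0.87 × (−$512 million) = −$445.44 million.
Expenditure multiplier = 1/(1 − c(1−t)) = 1/(1 − 0.87×0.67) = 1/0.4171 ≈ 2.398.
The transfer multiplier is c × k ≈ 2.086, so ΔY = k × (c·ΔTR) = (−$445.44 million) / 0.4171 ≈ −$1,068 million.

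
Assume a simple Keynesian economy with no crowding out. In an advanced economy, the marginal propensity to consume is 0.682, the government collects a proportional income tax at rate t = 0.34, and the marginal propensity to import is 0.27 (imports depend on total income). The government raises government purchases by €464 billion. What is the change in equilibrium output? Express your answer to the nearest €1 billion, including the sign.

Spending multiplier = 1/(1 − c(1−t) + m) = 1/(1 − 0.682×0.66 + 0.27) = 1/0.81988 ≈ 1.22.
ΔY = k × ΔG = (+€464 billion) / 0.81988 ≈ +€566 billion.

+€566 billion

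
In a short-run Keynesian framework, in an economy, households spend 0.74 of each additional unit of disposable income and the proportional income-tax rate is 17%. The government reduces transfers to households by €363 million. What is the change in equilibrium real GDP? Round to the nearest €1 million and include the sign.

−€696 million

The transfer change shifts disposable income by −€363 million, so first-round consumption changes by c·ΔTR = 0.74 × (−€363 million) = −€268.62 million.
Expenditure multiplier = 1/(1 − c(1−t)) = 1/(1 − 0.74×0.83) = 1/0.3858 ≈ 2.592.
The transfer multiplier is c × k ≈ 1.918, so ΔY = k × (c·ΔTR) = (−€268.62 million) / 0.3858 ≈ −€696 million.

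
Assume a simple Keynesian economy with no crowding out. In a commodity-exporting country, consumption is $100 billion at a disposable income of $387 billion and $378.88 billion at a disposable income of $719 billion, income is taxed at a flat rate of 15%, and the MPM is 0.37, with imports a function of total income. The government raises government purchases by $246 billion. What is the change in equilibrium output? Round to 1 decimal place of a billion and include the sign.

MPC = ΔC/ΔYd = (378.88 − 100)/(719 − 387) = 278.88/332 = 0.84.
Government-spending multiplier = 1/(1 − c(1−t) + m) = 1/(1 − 0.84×0.85 + 0.37) = 1/0.656 ≈ 1.524.
ΔY = k × ΔG = (+$246 billion) / 0.656 = +$375 billion.

+$375.0 billion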